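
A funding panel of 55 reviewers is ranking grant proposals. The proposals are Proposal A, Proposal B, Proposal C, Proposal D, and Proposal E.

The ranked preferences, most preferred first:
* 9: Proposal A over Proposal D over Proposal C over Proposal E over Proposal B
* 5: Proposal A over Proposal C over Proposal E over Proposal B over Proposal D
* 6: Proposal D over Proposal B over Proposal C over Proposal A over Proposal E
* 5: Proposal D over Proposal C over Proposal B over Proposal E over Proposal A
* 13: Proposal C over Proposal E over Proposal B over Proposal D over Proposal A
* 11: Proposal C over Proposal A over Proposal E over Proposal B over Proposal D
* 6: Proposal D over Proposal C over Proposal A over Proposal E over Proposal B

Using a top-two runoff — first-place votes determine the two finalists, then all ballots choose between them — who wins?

Round 1 first-place votes: Proposal A 14, Proposal B 0, Proposal C 24, Proposal D 17, Proposal E 0. Proposal C and Proposal D advance.
Runoff: Proposal C is ranked above Proposal D on 29 ballots, Proposal D above Proposal C on 26.

Proposal C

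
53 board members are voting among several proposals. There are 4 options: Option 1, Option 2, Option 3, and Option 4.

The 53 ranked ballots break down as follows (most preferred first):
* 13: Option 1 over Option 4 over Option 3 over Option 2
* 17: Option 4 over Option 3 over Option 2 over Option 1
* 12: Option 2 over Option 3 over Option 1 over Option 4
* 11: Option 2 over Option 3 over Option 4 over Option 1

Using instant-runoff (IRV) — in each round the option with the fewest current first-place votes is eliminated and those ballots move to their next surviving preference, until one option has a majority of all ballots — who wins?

Option 4

Round 1: Option 1 13, Option 2 23, Option 3 0, Option 4 17. Option 3 eliminated.
Round 2: Option 1 13, Option 2 23, Option 4 17. Option 1 eliminated.
Round 3: Option 2 23, Option 4 30. Option 4 has a majority (≥27).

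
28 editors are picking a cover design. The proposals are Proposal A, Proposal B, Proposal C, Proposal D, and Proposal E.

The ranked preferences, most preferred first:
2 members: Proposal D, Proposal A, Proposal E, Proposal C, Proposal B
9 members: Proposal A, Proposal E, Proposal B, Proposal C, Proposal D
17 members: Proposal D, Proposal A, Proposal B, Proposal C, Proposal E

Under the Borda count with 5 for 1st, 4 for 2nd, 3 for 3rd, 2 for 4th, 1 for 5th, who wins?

Proposal A: 2×4 + 9×5 + 17×4 = 121
Proposal B: 2×1 + 9×3 + 17×3 = 80
Proposal C: 2×2 + 9×2 + 17×2 = 56
Proposal D: 2×5 + 9×1 + 17×5 = 104
Proposal E: 2×3 + 9×4 + 17×1 = 59

Proposal A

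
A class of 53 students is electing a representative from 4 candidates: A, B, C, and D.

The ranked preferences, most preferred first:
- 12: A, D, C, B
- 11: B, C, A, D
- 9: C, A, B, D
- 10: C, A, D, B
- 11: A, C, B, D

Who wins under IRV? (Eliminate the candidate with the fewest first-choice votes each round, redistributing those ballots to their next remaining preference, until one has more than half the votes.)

Round 1: A 23, B 11, C 19, D 0. D eliminated.
Round 2: A 23, B 11, C 19. B eliminated.
Round 3: A 23, C 30. C has a majority (≥27).

C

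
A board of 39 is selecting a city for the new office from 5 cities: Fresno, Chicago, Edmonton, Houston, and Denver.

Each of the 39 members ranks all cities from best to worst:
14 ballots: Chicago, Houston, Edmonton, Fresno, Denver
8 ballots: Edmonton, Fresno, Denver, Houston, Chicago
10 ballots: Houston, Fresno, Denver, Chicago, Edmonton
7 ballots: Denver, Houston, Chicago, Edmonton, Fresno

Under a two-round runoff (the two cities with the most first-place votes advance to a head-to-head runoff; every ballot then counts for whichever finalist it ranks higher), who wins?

Houston

Round 1 first-place votes: Fresno 0, Chicago 14, Edmonton 8, Houston 10, Denver 7. Chicago and Houston advance.
Runoff: Chicago is ranked above Houston on 14 ballots, Houston above Chicago on 25.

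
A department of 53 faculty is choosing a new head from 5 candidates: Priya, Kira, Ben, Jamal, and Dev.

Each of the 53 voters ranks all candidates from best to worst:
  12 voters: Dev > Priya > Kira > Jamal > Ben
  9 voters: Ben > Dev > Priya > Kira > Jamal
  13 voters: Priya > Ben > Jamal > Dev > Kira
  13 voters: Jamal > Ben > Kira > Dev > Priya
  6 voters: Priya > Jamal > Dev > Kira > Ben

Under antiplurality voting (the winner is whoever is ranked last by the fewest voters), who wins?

Last-place votes: Priya 13, Kira 13, Ben 18, Jamal 9, Dev 0.

Dev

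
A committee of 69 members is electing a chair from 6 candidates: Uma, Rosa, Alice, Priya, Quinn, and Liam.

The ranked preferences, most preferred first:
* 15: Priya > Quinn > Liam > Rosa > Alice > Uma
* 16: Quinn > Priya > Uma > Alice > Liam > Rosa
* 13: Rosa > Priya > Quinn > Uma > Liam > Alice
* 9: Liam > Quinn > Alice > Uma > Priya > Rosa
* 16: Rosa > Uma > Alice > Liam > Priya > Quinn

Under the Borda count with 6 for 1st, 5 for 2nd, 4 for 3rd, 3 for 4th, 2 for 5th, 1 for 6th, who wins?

Priya

Uma: 15×1 + 16×4 + 13×3 + 9×3 + 16×5 = 225
Rosa: 15×3 + 16×1 + 13×6 + 9×1 + 16×6 = 244
Alice: 15×2 + 16×3 + 13×1 + 9×4 + 16×4 = 191
Priya: 15×6 + 16×5 + 13×5 + 9×2 + 16×2 = 285
Quinn: 15×5 + 16×6 + 13×4 + 9×5 + 16×1 = 284
Liam: 15×4 + 16×2 + 13×2 + 9×6 + 16×3 = 220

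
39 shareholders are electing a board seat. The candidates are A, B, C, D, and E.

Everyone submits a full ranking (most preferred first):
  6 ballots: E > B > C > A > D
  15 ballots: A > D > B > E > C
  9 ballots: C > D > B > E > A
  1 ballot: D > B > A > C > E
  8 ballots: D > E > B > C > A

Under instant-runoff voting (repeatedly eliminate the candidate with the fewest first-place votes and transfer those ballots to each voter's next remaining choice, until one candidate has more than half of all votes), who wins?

C

Round 1: A 15, B 0, C 9, D 9, E 6. B eliminated.
Round 2: A 15, C 9, D 9, E 6. E eliminated.
Round 3: A 15, C 15, D 9. D eliminated.
Round 4: A 16, C 23. C has a majority (≥20).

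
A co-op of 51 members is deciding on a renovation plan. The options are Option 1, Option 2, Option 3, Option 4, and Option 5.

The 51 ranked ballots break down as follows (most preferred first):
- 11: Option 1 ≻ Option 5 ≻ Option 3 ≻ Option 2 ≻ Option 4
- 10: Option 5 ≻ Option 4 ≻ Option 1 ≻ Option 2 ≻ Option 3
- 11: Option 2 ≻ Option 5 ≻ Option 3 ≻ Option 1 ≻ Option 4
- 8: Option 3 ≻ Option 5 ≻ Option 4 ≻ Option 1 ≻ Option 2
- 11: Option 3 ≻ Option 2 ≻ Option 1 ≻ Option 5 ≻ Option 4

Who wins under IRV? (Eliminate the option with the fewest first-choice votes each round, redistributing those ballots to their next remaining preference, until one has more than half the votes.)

Round 1: Option 1 11, Option 2 11, Option 3 19, Option 4 0, Option 5 10. Option 4 eliminated.
Round 2: Option 1 11, Option 2 11, Option 3 19, Option 5 10. Option 5 eliminated.
Round 3: Option 1 21, Option 2 11, Option 3 19. Option 2 eliminated.
Round 4: Option 1 21, Option 3 30. Option 3 has a majority (≥26).

Option 3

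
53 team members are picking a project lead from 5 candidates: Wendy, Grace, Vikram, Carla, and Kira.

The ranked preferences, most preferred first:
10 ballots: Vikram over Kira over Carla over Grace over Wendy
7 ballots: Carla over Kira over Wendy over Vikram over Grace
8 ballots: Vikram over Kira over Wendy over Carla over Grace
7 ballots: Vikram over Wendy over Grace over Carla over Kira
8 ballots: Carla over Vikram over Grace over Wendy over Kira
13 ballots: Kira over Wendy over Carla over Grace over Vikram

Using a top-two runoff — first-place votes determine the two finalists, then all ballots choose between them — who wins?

Round 1 first-place votes: Wendy 0, Grace 0, Vikram 25, Carla 15, Kira 13. Vikram and Carla advance.
Runoff: Vikram is ranked above Carla on 25 ballots, Carla above Vikram on 28.

Carla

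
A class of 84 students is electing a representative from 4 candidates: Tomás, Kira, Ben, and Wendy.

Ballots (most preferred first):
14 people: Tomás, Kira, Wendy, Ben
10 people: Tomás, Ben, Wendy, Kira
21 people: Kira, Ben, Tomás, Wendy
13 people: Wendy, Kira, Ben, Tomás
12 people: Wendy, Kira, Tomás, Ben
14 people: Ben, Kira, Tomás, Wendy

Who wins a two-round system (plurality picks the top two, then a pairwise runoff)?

Tomás

Round 1 first-place votes: Tomás 24, Kira 21, Ben 14, Wendy 25. Wendy and Tomás advance.
Runoff: Wendy is ranked above Tomás on 25 ballots, Tomás above Wendy on 59.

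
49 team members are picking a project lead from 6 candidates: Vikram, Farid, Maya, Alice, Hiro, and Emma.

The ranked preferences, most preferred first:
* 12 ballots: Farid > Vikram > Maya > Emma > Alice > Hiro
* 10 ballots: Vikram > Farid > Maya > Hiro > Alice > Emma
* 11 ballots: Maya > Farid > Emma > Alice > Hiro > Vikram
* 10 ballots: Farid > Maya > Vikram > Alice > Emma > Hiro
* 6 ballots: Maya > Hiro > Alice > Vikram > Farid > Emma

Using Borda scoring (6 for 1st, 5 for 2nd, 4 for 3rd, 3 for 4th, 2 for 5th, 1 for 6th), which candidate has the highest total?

Farid

Vikram: 12×5 + 10×6 + 11×1 + 10×4 + 6×3 = 189
Farid: 12×6 + 10×5 + 11×5 + 10×6 + 6×2 = 249
Maya: 12×4 + 10×4 + 11×6 + 10×5 + 6×6 = 240
Alice: 12×2 + 10×2 + 11×3 + 10×3 + 6×4 = 131
Hiro: 12×1 + 10×3 + 11×2 + 10×1 + 6×5 = 104
Emma: 12×3 + 10×1 + 11×4 + 10×2 + 6×1 = 116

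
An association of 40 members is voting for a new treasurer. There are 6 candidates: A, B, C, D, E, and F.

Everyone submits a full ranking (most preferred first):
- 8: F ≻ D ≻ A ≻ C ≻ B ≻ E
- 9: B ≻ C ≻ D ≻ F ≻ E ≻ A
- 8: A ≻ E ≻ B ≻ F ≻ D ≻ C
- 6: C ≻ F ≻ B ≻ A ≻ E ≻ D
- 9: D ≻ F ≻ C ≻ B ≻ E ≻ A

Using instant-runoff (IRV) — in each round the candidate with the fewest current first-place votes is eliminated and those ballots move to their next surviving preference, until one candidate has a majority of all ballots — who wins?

Round 1: A 8, B 9, C 6, D 9, E 0, F 8. E eliminated.
Round 2: A 8, B 9, C 6, D 9, F 8. C eliminated.
Round 3: A 8, B 9, D 9, F 14. A eliminated.
Round 4: B 17, D 9, F 14. D eliminated.
Round 5: B 17, F 23. F has a majority (≥21).

F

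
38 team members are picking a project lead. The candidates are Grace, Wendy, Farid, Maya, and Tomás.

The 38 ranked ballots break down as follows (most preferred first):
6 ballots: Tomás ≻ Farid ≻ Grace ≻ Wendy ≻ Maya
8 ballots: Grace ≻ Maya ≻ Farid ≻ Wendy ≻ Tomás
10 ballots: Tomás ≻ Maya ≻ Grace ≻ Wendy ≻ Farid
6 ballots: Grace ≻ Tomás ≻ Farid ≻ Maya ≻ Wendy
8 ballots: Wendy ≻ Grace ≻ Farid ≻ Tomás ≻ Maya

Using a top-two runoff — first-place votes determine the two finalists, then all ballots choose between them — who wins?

Grace

Round 1 first-place votes: Grace 14, Wendy 8, Farid 0, Maya 0, Tomás 16. Tomás and Grace advance.
Runoff: Tomás is ranked above Grace on 16 ballots, Grace above Tomás on 22.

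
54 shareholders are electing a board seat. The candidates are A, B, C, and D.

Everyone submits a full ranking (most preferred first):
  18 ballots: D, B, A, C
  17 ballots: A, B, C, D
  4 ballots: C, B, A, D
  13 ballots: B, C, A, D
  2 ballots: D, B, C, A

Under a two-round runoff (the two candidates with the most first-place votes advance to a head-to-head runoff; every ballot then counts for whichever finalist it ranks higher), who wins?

A

Round 1 first-place votes: A 17, B 13, C 4, D 20. D and A advance.
Runoff: D is ranked above A on 20 ballots, A above D on 34.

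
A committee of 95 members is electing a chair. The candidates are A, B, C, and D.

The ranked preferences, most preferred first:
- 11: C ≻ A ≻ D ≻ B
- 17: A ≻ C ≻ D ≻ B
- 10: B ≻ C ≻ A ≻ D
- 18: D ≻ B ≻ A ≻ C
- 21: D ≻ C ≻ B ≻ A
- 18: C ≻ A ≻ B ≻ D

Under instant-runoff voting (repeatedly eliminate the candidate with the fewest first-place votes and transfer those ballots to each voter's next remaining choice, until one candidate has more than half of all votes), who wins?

C

Round 1: A 17, B 10, C 29, D 39. B eliminated.
Round 2: A 17, C 39, D 39. A eliminated.
Round 3: C 56, D 39. C has a majority (≥48).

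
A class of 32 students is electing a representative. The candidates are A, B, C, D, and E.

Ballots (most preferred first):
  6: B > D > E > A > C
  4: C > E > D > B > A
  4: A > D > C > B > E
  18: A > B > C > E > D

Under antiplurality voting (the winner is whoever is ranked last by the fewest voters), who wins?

B

Last-place votes: A 4, B 0, C 6, D 18, E 4.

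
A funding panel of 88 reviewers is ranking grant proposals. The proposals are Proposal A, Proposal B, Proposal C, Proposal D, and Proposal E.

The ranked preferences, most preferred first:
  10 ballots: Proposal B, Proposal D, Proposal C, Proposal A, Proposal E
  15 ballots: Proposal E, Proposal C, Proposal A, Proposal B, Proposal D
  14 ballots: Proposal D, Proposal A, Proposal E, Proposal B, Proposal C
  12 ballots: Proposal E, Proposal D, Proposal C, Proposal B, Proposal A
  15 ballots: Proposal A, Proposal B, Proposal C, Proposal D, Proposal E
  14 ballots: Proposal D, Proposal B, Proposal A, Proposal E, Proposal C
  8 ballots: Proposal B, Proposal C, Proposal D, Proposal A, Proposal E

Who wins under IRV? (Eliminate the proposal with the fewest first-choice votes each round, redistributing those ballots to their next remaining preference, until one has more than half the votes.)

Round 1: Proposal A 15, Proposal B 18, Proposal C 0, Proposal D 28, Proposal E 27. Proposal C eliminated.
Round 2: Proposal A 15, Proposal B 18, Proposal D 28, Proposal E 27. Proposal A eliminated.
Round 3: Proposal B 33, Proposal D 28, Proposal E 27. Proposal E eliminated.
Round 4: Proposal B 48, Proposal D 40. Proposal B has a majority (≥45).

Proposal B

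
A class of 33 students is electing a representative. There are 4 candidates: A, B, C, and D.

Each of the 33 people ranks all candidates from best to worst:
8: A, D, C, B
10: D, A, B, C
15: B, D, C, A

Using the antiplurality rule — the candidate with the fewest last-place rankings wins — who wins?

D

Last-place votes: A 15, B 8, C 10, D 0.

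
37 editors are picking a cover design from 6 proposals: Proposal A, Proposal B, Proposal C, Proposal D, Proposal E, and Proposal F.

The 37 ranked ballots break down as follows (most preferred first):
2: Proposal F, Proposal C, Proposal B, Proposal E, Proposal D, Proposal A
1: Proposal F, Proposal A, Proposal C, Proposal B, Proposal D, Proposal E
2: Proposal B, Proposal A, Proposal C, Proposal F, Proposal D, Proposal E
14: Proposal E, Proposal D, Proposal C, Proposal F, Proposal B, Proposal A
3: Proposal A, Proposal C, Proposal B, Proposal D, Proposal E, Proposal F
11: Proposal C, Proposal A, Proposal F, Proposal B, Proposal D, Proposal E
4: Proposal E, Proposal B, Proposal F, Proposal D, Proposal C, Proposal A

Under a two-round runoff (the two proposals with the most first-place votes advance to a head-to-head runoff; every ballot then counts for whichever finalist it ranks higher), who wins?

Proposal C

Round 1 first-place votes: Proposal A 3, Proposal B 2, Proposal C 11, Proposal D 0, Proposal E 18, Proposal F 3. Proposal E and Proposal C advance.
Runoff: Proposal E is ranked above Proposal C on 18 ballots, Proposal C above Proposal E on 19.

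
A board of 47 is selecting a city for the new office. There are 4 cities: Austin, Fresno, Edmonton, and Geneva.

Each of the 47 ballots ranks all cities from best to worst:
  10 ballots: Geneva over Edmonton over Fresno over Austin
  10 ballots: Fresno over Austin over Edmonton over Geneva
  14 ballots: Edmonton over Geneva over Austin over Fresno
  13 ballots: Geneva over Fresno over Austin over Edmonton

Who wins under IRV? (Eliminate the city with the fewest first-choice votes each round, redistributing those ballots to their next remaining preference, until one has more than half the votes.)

Round 1: Austin 0, Fresno 10, Edmonton 14, Geneva 23. Austin eliminated.
Round 2: Fresno 10, Edmonton 14, Geneva 23. Fresno eliminated.
Round 3: Edmonton 24, Geneva 23. Edmonton has a majority (≥24).

Edmonton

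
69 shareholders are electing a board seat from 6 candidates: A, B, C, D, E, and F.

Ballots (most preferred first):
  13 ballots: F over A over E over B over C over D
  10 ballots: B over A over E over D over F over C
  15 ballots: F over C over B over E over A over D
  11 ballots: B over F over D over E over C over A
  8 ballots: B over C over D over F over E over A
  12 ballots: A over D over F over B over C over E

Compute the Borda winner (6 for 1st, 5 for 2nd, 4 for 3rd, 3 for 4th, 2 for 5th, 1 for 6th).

F

A: 13×5 + 10×5 + 15×2 + 11×1 + 8×1 + 12×6 = 236
B: 13×3 + 10×6 + 15×4 + 11×6 + 8×6 + 12×3 = 309
C: 13×2 + 10×1 + 15×5 + 11×2 + 8×5 + 12×2 = 197
D: 13×1 + 10×3 + 15×1 + 11×4 + 8×4 + 12×5 = 194
E: 13×4 + 10×4 + 15×3 + 11×3 + 8×2 + 12×1 = 198
F: 13×6 + 10×2 + 15×6 + 11×5 + 8×3 + 12×4 = 315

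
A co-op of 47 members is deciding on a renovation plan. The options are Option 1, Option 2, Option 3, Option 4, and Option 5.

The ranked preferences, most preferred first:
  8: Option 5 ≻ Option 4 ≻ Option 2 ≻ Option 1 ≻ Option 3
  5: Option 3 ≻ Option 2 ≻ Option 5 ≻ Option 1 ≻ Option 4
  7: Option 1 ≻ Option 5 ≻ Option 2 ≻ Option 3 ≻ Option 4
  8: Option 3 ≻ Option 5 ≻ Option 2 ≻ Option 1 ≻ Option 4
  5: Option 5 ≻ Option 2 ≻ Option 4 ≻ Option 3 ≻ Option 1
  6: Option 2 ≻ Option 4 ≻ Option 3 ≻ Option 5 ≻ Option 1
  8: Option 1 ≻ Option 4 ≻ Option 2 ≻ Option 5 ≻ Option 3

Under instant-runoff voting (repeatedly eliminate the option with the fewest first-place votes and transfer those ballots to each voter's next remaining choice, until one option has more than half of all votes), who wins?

Round 1: Option 1 15, Option 2 6, Option 3 13, Option 4 0, Option 5 13. Option 4 eliminated.
Round 2: Option 1 15, Option 2 6, Option 3 13, Option 5 13. Option 2 eliminated.
Round 3: Option 1 15, Option 3 19, Option 5 13. Option 5 eliminated.
Round 4: Option 1 23, Option 3 24. Option 3 has a majority (≥24).

Option 3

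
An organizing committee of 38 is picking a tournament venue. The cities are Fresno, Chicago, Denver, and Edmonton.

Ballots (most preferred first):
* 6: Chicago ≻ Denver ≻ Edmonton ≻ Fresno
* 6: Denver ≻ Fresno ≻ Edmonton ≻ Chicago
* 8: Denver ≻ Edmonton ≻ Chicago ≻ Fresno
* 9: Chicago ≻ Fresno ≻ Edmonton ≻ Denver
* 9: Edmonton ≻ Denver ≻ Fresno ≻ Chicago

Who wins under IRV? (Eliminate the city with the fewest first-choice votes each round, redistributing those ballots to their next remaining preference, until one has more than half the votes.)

Round 1: Fresno 0, Chicago 15, Denver 14, Edmonton 9. Fresno eliminated.
Round 2: Chicago 15, Denver 14, Edmonton 9. Edmonton eliminated.
Round 3: Chicago 15, Denver 23. Denver has a majority (≥20).

Denver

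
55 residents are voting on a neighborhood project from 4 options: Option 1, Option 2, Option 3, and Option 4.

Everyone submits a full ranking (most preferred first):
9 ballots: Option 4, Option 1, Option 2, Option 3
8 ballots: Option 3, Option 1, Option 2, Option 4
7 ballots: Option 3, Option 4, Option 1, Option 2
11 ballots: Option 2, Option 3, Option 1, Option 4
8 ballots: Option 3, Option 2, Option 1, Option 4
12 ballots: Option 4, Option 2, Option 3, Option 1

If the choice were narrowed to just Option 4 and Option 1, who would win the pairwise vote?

Option 4 is ranked above Option 1 on 28 ballots; Option 1 above Option 4 on 27.

Option 4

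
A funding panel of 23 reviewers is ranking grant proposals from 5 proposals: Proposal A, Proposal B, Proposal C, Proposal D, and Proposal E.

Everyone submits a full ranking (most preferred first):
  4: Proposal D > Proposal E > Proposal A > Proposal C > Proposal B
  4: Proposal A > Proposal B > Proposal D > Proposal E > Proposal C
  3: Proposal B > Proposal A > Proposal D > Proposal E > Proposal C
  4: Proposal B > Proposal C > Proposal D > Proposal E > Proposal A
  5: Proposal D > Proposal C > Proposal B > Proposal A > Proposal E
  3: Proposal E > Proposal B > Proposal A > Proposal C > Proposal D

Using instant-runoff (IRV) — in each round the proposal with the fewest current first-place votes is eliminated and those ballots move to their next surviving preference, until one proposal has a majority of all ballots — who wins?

Round 1: Proposal A 4, Proposal B 7, Proposal C 0, Proposal D 9, Proposal E 3. Proposal C eliminated.
Round 2: Proposal A 4, Proposal B 7, Proposal D 9, Proposal E 3. Proposal E eliminated.
Round 3: Proposal A 4, Proposal B 10, Proposal D 9. Proposal A eliminated.
Round 4: Proposal B 14, Proposal D 9. Proposal B has a majority (≥12).

Proposal B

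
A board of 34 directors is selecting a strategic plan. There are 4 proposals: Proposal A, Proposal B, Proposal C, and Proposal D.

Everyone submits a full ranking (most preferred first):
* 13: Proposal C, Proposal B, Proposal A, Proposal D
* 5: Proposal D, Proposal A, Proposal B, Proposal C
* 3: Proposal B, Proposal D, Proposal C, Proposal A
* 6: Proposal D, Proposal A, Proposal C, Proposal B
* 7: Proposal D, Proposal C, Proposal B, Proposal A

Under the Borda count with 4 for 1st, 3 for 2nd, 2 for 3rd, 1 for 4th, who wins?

Proposal A: 13×2 + 5×3 + 3×1 + 6×3 + 7×1 = 69
Proposal B: 13×3 + 5×2 + 3×4 + 6×1 + 7×2 = 81
Proposal C: 13×4 + 5×1 + 3×2 + 6×2 + 7×3 = 96
Proposal D: 13×1 + 5×4 + 3×3 + 6×4 + 7×4 = 94

Proposal C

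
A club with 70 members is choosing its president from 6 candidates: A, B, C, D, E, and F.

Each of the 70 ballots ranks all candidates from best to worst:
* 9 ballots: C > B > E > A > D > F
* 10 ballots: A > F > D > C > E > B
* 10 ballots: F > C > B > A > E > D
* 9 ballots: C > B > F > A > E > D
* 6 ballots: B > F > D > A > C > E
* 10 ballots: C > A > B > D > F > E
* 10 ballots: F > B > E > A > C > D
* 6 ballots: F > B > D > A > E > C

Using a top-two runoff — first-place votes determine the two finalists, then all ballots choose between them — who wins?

F

Round 1 first-place votes: A 10, B 6, C 28, D 0, E 0, F 26. C and F advance.
Runoff: C is ranked above F on 28 ballots, F above C on 42.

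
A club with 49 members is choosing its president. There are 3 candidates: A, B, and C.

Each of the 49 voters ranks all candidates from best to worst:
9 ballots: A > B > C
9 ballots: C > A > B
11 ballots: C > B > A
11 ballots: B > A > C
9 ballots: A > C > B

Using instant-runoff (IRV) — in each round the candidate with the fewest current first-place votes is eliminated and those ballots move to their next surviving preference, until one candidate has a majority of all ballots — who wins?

Round 1: A 18, B 11, C 20. B eliminated.
Round 2: A 29, C 20. A has a majority (≥25).

A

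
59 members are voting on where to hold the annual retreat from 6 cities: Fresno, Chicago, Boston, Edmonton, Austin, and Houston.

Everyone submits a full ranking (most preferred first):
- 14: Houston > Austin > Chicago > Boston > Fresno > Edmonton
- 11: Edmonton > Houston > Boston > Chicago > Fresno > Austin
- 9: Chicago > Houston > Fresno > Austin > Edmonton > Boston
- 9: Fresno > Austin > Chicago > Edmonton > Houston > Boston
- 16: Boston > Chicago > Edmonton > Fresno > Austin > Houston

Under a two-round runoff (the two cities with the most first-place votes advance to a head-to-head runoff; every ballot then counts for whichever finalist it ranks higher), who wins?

Round 1 first-place votes: Fresno 9, Chicago 9, Boston 16, Edmonton 11, Austin 0, Houston 14. Boston and Houston advance.
Runoff: Boston is ranked above Houston on 16 ballots, Houston above Boston on 43.

Houston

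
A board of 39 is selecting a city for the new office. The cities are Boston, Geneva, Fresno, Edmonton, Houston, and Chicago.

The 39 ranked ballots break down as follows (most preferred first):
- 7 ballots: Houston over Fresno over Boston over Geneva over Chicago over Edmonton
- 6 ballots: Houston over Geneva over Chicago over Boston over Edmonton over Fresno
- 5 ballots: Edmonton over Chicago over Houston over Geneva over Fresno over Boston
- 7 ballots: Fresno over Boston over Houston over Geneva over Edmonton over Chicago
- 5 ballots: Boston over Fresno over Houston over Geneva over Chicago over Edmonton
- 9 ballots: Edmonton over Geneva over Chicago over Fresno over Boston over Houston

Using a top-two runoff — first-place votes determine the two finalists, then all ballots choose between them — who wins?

Houston

Round 1 first-place votes: Boston 5, Geneva 0, Fresno 7, Edmonton 14, Houston 13, Chicago 0. Edmonton and Houston advance.
Runoff: Edmonton is ranked above Houston on 14 ballots, Houston above Edmonton on 25.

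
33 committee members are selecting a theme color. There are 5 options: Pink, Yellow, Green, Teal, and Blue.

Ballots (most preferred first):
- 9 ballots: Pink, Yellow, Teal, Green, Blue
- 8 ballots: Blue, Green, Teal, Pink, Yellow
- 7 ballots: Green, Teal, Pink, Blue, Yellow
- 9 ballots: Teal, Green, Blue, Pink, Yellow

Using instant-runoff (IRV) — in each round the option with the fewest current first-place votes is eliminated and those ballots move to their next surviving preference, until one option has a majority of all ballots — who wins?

Round 1: Pink 9, Yellow 0, Green 7, Teal 9, Blue 8. Yellow eliminated.
Round 2: Pink 9, Green 7, Teal 9, Blue 8. Green eliminated.
Round 3: Pink 9, Teal 16, Blue 8. Blue eliminated.
Round 4: Pink 9, Teal 24. Teal has a majority (≥17).

Teal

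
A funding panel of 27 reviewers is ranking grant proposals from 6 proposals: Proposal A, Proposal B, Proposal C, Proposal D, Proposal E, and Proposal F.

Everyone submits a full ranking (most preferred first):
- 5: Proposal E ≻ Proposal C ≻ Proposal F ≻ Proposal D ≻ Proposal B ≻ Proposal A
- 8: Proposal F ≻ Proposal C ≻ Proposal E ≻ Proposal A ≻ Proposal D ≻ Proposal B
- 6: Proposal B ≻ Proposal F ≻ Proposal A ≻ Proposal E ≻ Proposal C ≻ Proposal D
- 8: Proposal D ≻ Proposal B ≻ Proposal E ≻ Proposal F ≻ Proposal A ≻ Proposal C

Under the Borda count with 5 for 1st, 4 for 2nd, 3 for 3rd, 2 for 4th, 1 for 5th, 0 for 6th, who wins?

Proposal A: 5×0 + 8×2 + 6×3 + 8×1 = 42
Proposal B: 5×1 + 8×0 + 6×5 + 8×4 = 67
Proposal C: 5×4 + 8×4 + 6×1 + 8×0 = 58
Proposal D: 5×2 + 8×1 + 6×0 + 8×5 = 58
Proposal E: 5×5 + 8×3 + 6×2 + 8×3 = 85
Proposal F: 5×3 + 8×5 + 6×4 + 8×2 = 95

Proposal F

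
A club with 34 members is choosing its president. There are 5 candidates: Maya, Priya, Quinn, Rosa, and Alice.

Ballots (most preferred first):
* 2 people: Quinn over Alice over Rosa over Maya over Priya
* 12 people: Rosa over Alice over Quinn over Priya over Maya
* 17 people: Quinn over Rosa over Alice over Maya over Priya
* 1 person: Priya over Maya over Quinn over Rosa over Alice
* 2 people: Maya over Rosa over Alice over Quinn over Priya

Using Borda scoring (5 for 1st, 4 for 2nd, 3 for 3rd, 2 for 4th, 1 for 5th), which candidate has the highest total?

Maya: 2×2 + 12×1 + 17×2 + 1×4 + 2×5 = 64
Priya: 2×1 + 12×2 + 17×1 + 1×5 + 2×1 = 50
Quinn: 2×5 + 12×3 + 17×5 + 1×3 + 2×2 = 138
Rosa: 2×3 + 12×5 + 17×4 + 1×2 + 2×4 = 144
Alice: 2×4 + 12×4 + 17×3 + 1×1 + 2×3 = 114

Rosa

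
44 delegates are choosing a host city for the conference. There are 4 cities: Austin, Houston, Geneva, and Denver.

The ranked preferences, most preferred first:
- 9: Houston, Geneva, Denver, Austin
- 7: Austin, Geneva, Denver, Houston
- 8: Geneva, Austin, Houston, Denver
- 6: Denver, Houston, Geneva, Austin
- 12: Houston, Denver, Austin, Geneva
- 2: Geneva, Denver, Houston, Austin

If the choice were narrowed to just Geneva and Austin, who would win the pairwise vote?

Geneva is ranked above Austin on 25 ballots; Austin above Geneva on 19.

Geneva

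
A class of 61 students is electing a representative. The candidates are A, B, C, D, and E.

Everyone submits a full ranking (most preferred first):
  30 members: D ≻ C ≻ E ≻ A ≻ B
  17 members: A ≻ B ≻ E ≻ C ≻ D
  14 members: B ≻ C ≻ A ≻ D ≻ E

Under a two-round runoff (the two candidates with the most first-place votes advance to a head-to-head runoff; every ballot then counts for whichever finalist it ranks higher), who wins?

Round 1 first-place votes: A 17, B 14, C 0, D 30, E 0. D and A advance.
Runoff: D is ranked above A on 30 ballots, A above D on 31.

A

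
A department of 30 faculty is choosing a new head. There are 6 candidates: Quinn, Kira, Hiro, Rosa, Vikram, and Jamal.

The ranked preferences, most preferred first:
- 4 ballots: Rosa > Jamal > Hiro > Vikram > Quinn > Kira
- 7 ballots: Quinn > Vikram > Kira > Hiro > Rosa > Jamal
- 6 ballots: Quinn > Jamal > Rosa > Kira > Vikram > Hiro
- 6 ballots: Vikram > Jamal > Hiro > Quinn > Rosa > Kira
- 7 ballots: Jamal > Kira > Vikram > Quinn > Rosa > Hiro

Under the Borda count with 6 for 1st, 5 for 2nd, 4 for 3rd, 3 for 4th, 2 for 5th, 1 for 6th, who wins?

Jamal

Quinn: 4×2 + 7×6 + 6×6 + 6×3 + 7×3 = 125
Kira: 4×1 + 7×4 + 6×3 + 6×1 + 7×5 = 91
Hiro: 4×4 + 7×3 + 6×1 + 6×4 + 7×1 = 74
Rosa: 4×6 + 7×2 + 6×4 + 6×2 + 7×2 = 88
Vikram: 4×3 + 7×5 + 6×2 + 6×6 + 7×4 = 123
Jamal: 4×5 + 7×1 + 6×5 + 6×5 + 7×6 = 129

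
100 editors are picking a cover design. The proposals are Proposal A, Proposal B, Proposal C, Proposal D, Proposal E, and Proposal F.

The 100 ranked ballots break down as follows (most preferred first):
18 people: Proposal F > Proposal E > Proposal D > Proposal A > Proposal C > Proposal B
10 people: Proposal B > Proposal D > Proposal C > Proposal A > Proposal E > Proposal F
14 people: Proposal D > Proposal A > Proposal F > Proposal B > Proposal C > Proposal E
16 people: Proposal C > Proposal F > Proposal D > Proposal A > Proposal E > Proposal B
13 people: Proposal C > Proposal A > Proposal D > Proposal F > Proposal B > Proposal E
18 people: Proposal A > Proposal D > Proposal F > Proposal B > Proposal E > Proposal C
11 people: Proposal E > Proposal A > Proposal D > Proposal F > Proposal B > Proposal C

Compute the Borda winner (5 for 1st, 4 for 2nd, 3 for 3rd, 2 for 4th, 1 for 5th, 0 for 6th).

Proposal D

Proposal A: 18×2 + 10×2 + 14×4 + 16×2 + 13×4 + 18×5 + 11×4 = 330
Proposal B: 18×0 + 10×5 + 14×2 + 16×0 + 13×1 + 18×2 + 11×1 = 138
Proposal C: 18×1 + 10×3 + 14×1 + 16×5 + 13×5 + 18×0 + 11×0 = 207
Proposal D: 18×3 + 10×4 + 14×5 + 16×3 + 13×3 + 18×4 + 11×3 = 356
Proposal E: 18×4 + 10×1 + 14×0 + 16×1 + 13×0 + 18×1 + 11×5 = 171
Proposal F: 18×5 + 10×0 + 14×3 + 16×4 + 13×2 + 18×3 + 11×2 = 298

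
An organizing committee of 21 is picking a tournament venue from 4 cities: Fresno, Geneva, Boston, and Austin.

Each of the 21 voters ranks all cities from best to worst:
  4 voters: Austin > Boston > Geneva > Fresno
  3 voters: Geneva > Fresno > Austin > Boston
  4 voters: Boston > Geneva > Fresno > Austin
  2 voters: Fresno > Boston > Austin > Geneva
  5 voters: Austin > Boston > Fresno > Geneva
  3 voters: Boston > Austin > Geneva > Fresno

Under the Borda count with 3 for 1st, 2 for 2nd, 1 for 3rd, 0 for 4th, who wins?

Fresno: 4×0 + 3×2 + 4×1 + 2×3 + 5×1 + 3×0 = 21
Geneva: 4×1 + 3×3 + 4×2 + 2×0 + 5×0 + 3×1 = 24
Boston: 4×2 + 3×0 + 4×3 + 2×2 + 5×2 + 3×3 = 43
Austin: 4×3 + 3×1 + 4×0 + 2×1 + 5×3 + 3×2 = 38

Boston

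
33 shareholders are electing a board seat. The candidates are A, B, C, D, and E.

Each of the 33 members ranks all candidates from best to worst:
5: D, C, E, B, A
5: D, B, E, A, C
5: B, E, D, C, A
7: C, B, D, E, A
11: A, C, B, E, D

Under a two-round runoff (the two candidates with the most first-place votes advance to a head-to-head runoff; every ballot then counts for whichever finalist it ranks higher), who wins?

Round 1 first-place votes: A 11, B 5, C 7, D 10, E 0. A and D advance.
Runoff: A is ranked above D on 11 ballots, D above A on 22.

D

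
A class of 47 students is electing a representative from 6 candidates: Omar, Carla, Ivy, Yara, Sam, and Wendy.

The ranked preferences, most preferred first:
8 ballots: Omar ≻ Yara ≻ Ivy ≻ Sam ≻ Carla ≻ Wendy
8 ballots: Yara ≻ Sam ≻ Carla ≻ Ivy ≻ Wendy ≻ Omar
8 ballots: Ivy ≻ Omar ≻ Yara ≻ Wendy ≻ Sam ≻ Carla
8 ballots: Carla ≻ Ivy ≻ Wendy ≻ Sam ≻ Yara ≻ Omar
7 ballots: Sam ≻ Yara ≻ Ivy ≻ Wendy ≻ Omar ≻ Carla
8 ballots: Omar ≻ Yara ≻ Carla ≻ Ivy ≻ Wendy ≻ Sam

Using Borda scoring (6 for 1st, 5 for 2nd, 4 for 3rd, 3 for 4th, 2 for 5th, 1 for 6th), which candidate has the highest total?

Omar: 8×6 + 8×1 + 8×5 + 8×1 + 7×2 + 8×6 = 166
Carla: 8×2 + 8×4 + 8×1 + 8×6 + 7×1 + 8×4 = 143
Ivy: 8×4 + 8×3 + 8×6 + 8×5 + 7×4 + 8×3 = 196
Yara: 8×5 + 8×6 + 8×4 + 8×2 + 7×5 + 8×5 = 211
Sam: 8×3 + 8×5 + 8×2 + 8×3 + 7×6 + 8×1 = 154
Wendy: 8×1 + 8×2 + 8×3 + 8×4 + 7×3 + 8×2 = 117

Yara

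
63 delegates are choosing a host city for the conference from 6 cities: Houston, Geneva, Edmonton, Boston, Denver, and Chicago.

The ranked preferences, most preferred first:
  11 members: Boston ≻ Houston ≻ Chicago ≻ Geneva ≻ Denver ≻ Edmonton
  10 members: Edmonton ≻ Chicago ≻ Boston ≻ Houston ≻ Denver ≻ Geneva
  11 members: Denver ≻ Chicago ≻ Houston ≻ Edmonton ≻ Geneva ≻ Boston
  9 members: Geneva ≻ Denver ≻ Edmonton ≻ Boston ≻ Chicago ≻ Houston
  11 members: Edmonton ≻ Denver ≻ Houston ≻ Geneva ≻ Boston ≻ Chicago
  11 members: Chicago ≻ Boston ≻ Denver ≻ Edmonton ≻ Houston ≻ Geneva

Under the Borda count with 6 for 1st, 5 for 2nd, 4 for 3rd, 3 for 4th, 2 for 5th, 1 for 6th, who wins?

Denver

Houston: 11×5 + 10×3 + 11×4 + 9×1 + 11×4 + 11×2 = 204
Geneva: 11×3 + 10×1 + 11×2 + 9×6 + 11×3 + 11×1 = 163
Edmonton: 11×1 + 10×6 + 11×3 + 9×4 + 11×6 + 11×3 = 239
Boston: 11×6 + 10×4 + 11×1 + 9×3 + 11×2 + 11×5 = 221
Denver: 11×2 + 10×2 + 11×6 + 9×5 + 11×5 + 11×4 = 252
Chicago: 11×4 + 10×5 + 11×5 + 9×2 + 11×1 + 11×6 = 244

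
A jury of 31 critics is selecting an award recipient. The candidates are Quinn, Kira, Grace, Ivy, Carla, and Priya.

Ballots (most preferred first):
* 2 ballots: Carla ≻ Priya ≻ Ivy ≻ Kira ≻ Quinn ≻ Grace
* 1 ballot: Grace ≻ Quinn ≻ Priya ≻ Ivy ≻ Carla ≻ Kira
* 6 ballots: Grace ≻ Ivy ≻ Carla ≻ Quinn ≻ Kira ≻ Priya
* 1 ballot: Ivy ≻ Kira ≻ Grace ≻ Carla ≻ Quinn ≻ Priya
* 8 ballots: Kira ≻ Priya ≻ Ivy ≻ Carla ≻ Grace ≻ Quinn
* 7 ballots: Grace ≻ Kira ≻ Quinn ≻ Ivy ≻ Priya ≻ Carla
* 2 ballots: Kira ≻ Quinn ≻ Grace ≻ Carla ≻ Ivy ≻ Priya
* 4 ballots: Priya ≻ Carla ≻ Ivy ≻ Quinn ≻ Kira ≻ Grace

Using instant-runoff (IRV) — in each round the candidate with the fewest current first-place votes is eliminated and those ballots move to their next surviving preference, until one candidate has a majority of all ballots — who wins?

Kira

Round 1: Quinn 0, Kira 10, Grace 14, Ivy 1, Carla 2, Priya 4. Quinn eliminated.
Round 2: Kira 10, Grace 14, Ivy 1, Carla 2, Priya 4. Ivy eliminated.
Round 3: Kira 11, Grace 14, Carla 2, Priya 4. Carla eliminated.
Round 4: Kira 11, Grace 14, Priya 6. Priya eliminated.
Round 5: Kira 17, Grace 14. Kira has a majority (≥16).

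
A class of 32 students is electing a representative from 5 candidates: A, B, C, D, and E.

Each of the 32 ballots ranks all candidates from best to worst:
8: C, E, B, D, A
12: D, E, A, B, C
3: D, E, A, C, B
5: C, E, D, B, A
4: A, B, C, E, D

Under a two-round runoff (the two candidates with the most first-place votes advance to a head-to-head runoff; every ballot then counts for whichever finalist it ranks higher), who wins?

Round 1 first-place votes: A 4, B 0, C 13, D 15, E 0. D and C advance.
Runoff: D is ranked above C on 15 ballots, C above D on 17.

C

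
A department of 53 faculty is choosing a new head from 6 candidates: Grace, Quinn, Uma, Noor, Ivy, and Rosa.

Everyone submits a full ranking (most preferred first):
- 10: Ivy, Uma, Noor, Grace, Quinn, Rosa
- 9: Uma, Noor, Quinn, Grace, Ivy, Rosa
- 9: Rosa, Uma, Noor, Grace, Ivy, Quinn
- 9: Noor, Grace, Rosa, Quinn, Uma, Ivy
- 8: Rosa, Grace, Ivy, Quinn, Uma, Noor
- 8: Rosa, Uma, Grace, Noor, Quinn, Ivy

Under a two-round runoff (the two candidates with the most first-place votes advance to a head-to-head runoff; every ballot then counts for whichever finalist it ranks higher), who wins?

Round 1 first-place votes: Grace 0, Quinn 0, Uma 9, Noor 9, Ivy 10, Rosa 25. Rosa and Ivy advance.
Runoff: Rosa is ranked above Ivy on 34 ballots, Ivy above Rosa on 19.

Rosa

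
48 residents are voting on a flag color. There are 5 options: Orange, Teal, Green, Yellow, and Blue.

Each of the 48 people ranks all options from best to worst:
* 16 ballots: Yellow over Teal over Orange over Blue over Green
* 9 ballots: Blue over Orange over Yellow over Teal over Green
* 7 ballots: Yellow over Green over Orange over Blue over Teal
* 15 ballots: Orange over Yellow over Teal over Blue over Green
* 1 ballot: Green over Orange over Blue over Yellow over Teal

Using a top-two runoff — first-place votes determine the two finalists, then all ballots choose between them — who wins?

Orange

Round 1 first-place votes: Orange 15, Teal 0, Green 1, Yellow 23, Blue 9. Yellow and Orange advance.
Runoff: Yellow is ranked above Orange on 23 ballots, Orange above Yellow on 25.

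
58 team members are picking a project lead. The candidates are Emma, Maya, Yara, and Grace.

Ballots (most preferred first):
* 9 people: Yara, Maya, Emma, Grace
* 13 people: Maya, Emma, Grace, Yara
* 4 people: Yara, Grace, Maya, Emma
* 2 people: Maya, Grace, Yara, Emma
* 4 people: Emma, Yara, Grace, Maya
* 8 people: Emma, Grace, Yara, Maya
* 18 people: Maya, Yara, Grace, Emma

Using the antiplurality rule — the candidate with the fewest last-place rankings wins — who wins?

Grace

Last-place votes: Emma 24, Maya 12, Yara 13, Grace 9.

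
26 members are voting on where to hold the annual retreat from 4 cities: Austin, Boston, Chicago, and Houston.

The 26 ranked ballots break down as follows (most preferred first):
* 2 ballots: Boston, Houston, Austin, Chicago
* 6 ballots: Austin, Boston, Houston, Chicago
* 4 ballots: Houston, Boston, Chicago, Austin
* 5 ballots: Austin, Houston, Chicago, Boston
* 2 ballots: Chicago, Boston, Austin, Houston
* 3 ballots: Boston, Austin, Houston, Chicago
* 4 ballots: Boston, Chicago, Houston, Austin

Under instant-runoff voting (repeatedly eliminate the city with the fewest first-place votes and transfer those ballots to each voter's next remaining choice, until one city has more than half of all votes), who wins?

Boston

Round 1: Austin 11, Boston 9, Chicago 2, Houston 4. Chicago eliminated.
Round 2: Austin 11, Boston 11, Houston 4. Houston eliminated.
Round 3: Austin 11, Boston 15. Boston has a majority (≥14).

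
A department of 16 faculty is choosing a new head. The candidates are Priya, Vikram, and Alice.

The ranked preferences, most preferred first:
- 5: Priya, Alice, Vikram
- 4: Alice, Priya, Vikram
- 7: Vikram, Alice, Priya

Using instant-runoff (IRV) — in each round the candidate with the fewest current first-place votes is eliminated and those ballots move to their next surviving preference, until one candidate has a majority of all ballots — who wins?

Priya

Round 1: Priya 5, Vikram 7, Alice 4. Alice eliminated.
Round 2: Priya 9, Vikram 7. Priya has a majority (≥9).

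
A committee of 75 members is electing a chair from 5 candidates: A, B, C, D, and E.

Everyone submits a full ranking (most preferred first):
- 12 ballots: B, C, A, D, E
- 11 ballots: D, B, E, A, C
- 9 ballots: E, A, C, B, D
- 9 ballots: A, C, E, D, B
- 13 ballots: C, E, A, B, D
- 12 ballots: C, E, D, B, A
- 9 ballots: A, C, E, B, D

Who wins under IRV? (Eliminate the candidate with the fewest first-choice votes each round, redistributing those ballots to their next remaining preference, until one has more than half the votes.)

Round 1: A 18, B 12, C 25, D 11, E 9. E eliminated.
Round 2: A 27, B 12, C 25, D 11. D eliminated.
Round 3: A 27, B 23, C 25. B eliminated.
Round 4: A 38, C 37. A has a majority (≥38).

A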